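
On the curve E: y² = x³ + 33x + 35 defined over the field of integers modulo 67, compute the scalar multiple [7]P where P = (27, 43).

(33, 12)

Double-and-add on 7 = (111)₂. Start with P = (27, 43) for the leading 1-bit.
double: tangent at (27, 43): λ = (3·27² + 33)/(2·43) ≡ 9/19. 19⁻¹ ≡ 60 (mod 67) since 19·60 = 1140 ≡ 1, so λ ≡ 9·60 ≡ 4.
  x = λ² - 27 - 27 = 16 - 54 ≡ 29; y = λ·(27 - 29) - 43 ≡ 16. → (29, 16)
add P: (29, 16) + (27, 43). λ = (43 - 16)/(27 - 29) ≡ 27/65 mod 67. 65⁻¹ ≡ 33 (mod 67), so λ ≡ 20.
  x = λ² - 29 - 27 = 400 - 56 ≡ 9; y = λ·(29 - 9) - 16 ≡ 49. → (9, 49)
double: tangent at (9, 49): λ = (3·9² + 33)/(2·49) ≡ 8/31. 31⁻¹ ≡ 13 (mod 67), so λ ≡ 8·13 ≡ 37.
  x = λ² - 9 - 9 = 1369 - 18 ≡ 11; y = λ·(9 - 11) - 49 ≡ 11. → (11, 11)
add P: (11, 11) + (27, 43). λ = (43 - 11)/(27 - 11) ≡ 32/16 mod 67. 16⁻¹ ≡ 21 (mod 67) since 16·21 = 336 ≡ 1, so λ ≡ 2.
  x = λ² - 11 - 27 = 4 - 38 ≡ 33; y = λ·(11 - 33) - 11 ≡ 12. → (33, 12)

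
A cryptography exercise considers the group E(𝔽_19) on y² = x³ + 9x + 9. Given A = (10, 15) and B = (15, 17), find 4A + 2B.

First 4A:
Repeated addition: build up to 4A.
2A: tangent at (10, 15): λ = (3·10² + 9)/(2·15) ≡ 5/11. 11⁻¹ ≡ 7 (mod 19), so λ ≡ 5·7 ≡ 16.
  x = λ² - 10 - 10 = 256 - 20 ≡ 8; y = λ·(10 - 8) - 15 ≡ 17. → (8, 17)
3A: (8, 17) + (10, 15). λ = (15 - 17)/(10 - 8) ≡ 17/2 mod 19. 2⁻¹ ≡ 10 (mod 19), so λ ≡ 18.
  x = λ² - 8 - 10 = 324 - 18 ≡ 2; y = λ·(8 - 2) - 17 ≡ 15. → (2, 15)
4A: (2, 15) + (10, 15). λ = (15 - 15)/(10 - 2) ≡ 0/8 mod 19. 8⁻¹ ≡ 12 (mod 19), so λ ≡ 0.
  x = λ² - 2 - 10 = 0 - 12 ≡ 7; y = λ·(2 - 7) - 15 ≡ 4. → (7, 4)
4A = (7, 4).
Next 2B:
Repeated addition: build up to 2B.
2B: tangent at (15, 17): λ = (3·15² + 9)/(2·17) ≡ 0/15. 15⁻¹ ≡ 14 (mod 19), so λ ≡ 0·14 ≡ 0.
  x = λ² - 15 - 15 = 0 - 30 ≡ 8; y = λ·(15 - 8) - 17 ≡ 2. → (8, 2)
2B = (8, 2).
Finally 4A + 2B:
(7, 4) + (8, 2). λ = (2 - 4)/(8 - 7) ≡ 17/1 mod 19. 1⁻¹ ≡ 1 (mod 19) since 1·1 = 1 ≡ 1, so λ ≡ 17.
  x = λ² - 7 - 8 = 289 - 15 ≡ 8; y = λ·(7 - 8) - 4 ≡ 17. → (8, 17)

(8, 17)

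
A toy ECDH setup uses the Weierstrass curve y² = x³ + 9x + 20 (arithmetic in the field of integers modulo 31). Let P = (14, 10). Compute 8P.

(28, 11)

Repeated addition: build up to 8P.
2P: tangent at (14, 10): λ = (3·14² + 9)/(2·10) ≡ 8/20. 20⁻¹ ≡ 14 (mod 31) since 20·14 = 280 ≡ 1, so λ ≡ 8·14 ≡ 19.
  x = λ² - 14 - 14 = 361 - 28 ≡ 23; y = λ·(14 - 23) - 10 ≡ 5. → (23, 5)
3P: (23, 5) + (14, 10). λ = (10 - 5)/(14 - 23) ≡ 5/22 mod 31. 22⁻¹ ≡ 24 (mod 31) since 22·24 = 528 ≡ 1, so λ ≡ 27.
  x = λ² - 23 - 14 = 729 - 37 ≡ 10; y = λ·(23 - 10) - 5 ≡ 5. → (10, 5)
4P: (10, 5) + (14, 10). λ = (10 - 5)/(14 - 10) ≡ 5/4 mod 31. 4⁻¹ ≡ 8 (mod 31) since 4·8 = 32 ≡ 1, so λ ≡ 9.
  x = λ² - 10 - 14 = 81 - 24 ≡ 26; y = λ·(10 - 26) - 5 ≡ 6. → (26, 6)
5P: (26, 6) + (14, 10). λ = (10 - 6)/(14 - 26) ≡ 4/19 mod 31. 19⁻¹ ≡ 18 (mod 31) since 19·18 = 342 ≡ 1, so λ ≡ 10.
  x = λ² - 26 - 14 = 100 - 40 ≡ 29; y = λ·(26 - 29) - 6 ≡ 26. → (29, 26)
6P: (29, 26) + (14, 10). λ = (10 - 26)/(14 - 29) ≡ 15/16 mod 31. 16⁻¹ ≡ 2 (mod 31) since 16·2 = 32 ≡ 1, so λ ≡ 30.
  x = λ² - 29 - 14 = 900 - 43 ≡ 20; y = λ·(29 - 20) - 26 ≡ 27. → (20, 27)
7P: (20, 27) + (14, 10). λ = (10 - 27)/(14 - 20) ≡ 14/25 mod 31. 25⁻¹ ≡ 5 (mod 31), so λ ≡ 8.
  x = λ² - 20 - 14 = 64 - 34 ≡ 30; y = λ·(20 - 30) - 27 ≡ 17. → (30, 17)
8P: (30, 17) + (14, 10). λ = (10 - 17)/(14 - 30) ≡ 24/15 mod 31. 15⁻¹ ≡ 29 (mod 31), so λ ≡ 14.
  x = λ² - 30 - 14 = 196 - 44 ≡ 28; y = λ·(30 - 28) - 17 ≡ 11. → (28, 11)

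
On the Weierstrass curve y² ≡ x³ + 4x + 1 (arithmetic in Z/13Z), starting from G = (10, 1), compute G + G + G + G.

Repeated addition: build up to 4G.
2G: tangent at (10, 1): λ = (3·10² + 4)/(2·1) ≡ 5/2. 2⁻¹ ≡ 7 (mod 13), so λ ≡ 5·7 ≡ 9.
  x = λ² - 10 - 10 = 81 - 20 ≡ 9; y = λ·(10 - 9) - 1 ≡ 8. → (9, 8)
3G: (9, 8) + (10, 1). λ = (1 - 8)/(10 - 9) ≡ 6/1 mod 13. 1⁻¹ ≡ 1 (mod 13), so λ ≡ 6.
  x = λ² - 9 - 10 = 36 - 19 ≡ 4; y = λ·(9 - 4) - 8 ≡ 9. → (4, 9)
4G: (4, 9) + (10, 1). λ = (1 - 9)/(10 - 4) ≡ 5/6 mod 13. 6⁻¹ ≡ 11 (mod 13) since 6·11 = 66 ≡ 1, so λ ≡ 3.
  x = λ² - 4 - 10 = 9 - 14 ≡ 8; y = λ·(4 - 8) - 9 ≡ 5. → (8, 5)

(8, 5)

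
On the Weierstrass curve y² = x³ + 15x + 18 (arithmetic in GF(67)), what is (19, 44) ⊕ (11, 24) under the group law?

(60, 21)

(19, 44) + (11, 24). λ = (24 - 44)/(11 - 19) ≡ 47/59 mod 67. 59⁻¹ ≡ 25 (mod 67), so λ ≡ 36.
  x = λ² - 19 - 11 = 1296 - 30 ≡ 60; y = λ·(19 - 60) - 44 ≡ 21. → (60, 21)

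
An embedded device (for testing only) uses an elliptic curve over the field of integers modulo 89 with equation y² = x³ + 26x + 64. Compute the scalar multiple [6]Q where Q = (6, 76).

(7, 77)

Double-and-add on 6 = (110)₂. Start with Q = (6, 76) for the leading 1-bit.
double: tangent at (6, 76): λ = (3·6² + 26)/(2·76) ≡ 45/63. 63⁻¹ ≡ 65 (mod 89) since 63·65 = 4095 ≡ 1, so λ ≡ 45·65 ≡ 77.
  x = λ² - 6 - 6 = 5929 - 12 ≡ 43; y = λ·(6 - 43) - 76 ≡ 12. → (43, 12)
add Q: (43, 12) + (6, 76). λ = (76 - 12)/(6 - 43) ≡ 64/52 mod 89. 52⁻¹ ≡ 12 (mod 89), so λ ≡ 56.
  x = λ² - 43 - 6 = 3136 - 49 ≡ 61; y = λ·(43 - 61) - 12 ≡ 48. → (61, 48)
double: tangent at (61, 48): λ = (3·61² + 26)/(2·48) ≡ 64/7. 7⁻¹ ≡ 51 (mod 89) since 7·51 = 357 ≡ 1, so λ ≡ 64·51 ≡ 60.
  x = λ² - 61 - 61 = 3600 - 122 ≡ 7; y = λ·(61 - 7) - 48 ≡ 77. → (7, 77)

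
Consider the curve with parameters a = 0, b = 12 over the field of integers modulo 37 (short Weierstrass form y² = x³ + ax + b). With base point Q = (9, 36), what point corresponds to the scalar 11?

(9, 1)

Repeated addition: build up to 11Q.
2Q: tangent at (9, 36): λ = (3·9² + 0)/(2·36) ≡ 21/35. 35⁻¹ ≡ 18 (mod 37) since 35·18 = 630 ≡ 1, so λ ≡ 21·18 ≡ 8.
  x = λ² - 9 - 9 = 64 - 18 ≡ 9; y = λ·(9 - 9) - 36 ≡ 1. → (9, 1)
3Q: (9, 1) + (9, 36): same x and y₁ ≡ -y₂, so the sum is 𝒪.
4Q: 𝒪 + (9, 36) = (9, 36) (identity).
5Q: tangent at (9, 36): λ = (3·9² + 0)/(2·36) ≡ 21/35. 35⁻¹ ≡ 18 (mod 37), so λ ≡ 21·18 ≡ 8.
  x = λ² - 9 - 9 = 64 - 18 ≡ 9; y = λ·(9 - 9) - 36 ≡ 1. → (9, 1)
6Q: (9, 1) + (9, 36): same x and y₁ ≡ -y₂, so the sum is 𝒪.
7Q: 𝒪 + (9, 36) = (9, 36) (identity).
8Q: tangent at (9, 36): λ = (3·9² + 0)/(2·36) ≡ 21/35. 35⁻¹ ≡ 18 (mod 37), so λ ≡ 21·18 ≡ 8.
  x = λ² - 9 - 9 = 64 - 18 ≡ 9; y = λ·(9 - 9) - 36 ≡ 1. → (9, 1)
9Q: (9, 1) + (9, 36): same x and y₁ ≡ -y₂, so the sum is 𝒪.
10Q: 𝒪 + (9, 36) = (9, 36) (identity).
11Q: tangent at (9, 36): λ = (3·9² + 0)/(2·36) ≡ 21/35. 35⁻¹ ≡ 18 (mod 37), so λ ≡ 21·18 ≡ 8.
  x = λ² - 9 - 9 = 64 - 18 ≡ 9; y = λ·(9 - 9) - 36 ≡ 1. → (9, 1)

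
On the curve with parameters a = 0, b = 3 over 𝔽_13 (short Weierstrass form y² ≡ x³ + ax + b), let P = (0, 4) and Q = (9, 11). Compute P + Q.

(3, 11)

(0, 4) + (9, 11). λ = (11 - 4)/(9 - 0) ≡ 7/9 mod 13. 9⁻¹ ≡ 3 (mod 13), so λ ≡ 8.
  x = λ² - 0 - 9 = 64 - 9 ≡ 3; y = λ·(0 - 3) - 4 ≡ 11. → (3, 11)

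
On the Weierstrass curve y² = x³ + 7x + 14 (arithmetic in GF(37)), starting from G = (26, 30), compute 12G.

Double-and-add on 12 = (1100)₂. Start with G = (26, 30) for the leading 1-bit.
double: tangent at (26, 30): λ = (3·26² + 7)/(2·30) ≡ 0/23. 23⁻¹ ≡ 29 (mod 37), so λ ≡ 0·29 ≡ 0.
  x = λ² - 26 - 26 = 0 - 52 ≡ 22; y = λ·(26 - 22) - 30 ≡ 7. → (22, 7)
add G: (22, 7) + (26, 30). λ = (30 - 7)/(26 - 22) ≡ 23/4 mod 37. 4⁻¹ ≡ 28 (mod 37), so λ ≡ 15.
  x = λ² - 22 - 26 = 225 - 48 ≡ 29; y = λ·(22 - 29) - 7 ≡ 36. → (29, 36)
double: tangent at (29, 36): λ = (3·29² + 7)/(2·36) ≡ 14/35. 35⁻¹ ≡ 18 (mod 37), so λ ≡ 14·18 ≡ 30.
  x = λ² - 29 - 29 = 900 - 58 ≡ 28; y = λ·(29 - 28) - 36 ≡ 31. → (28, 31)
double: tangent at (28, 31): λ = (3·28² + 7)/(2·31) ≡ 28/25. 25⁻¹ ≡ 3 (mod 37), so λ ≡ 28·3 ≡ 10.
  x = λ² - 28 - 28 = 100 - 56 ≡ 7; y = λ·(28 - 7) - 31 ≡ 31. → (7, 31)

(7, 31)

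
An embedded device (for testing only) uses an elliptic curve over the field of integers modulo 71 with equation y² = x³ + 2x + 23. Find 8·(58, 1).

(60, 27)

Write G = (58, 1).
Repeated addition: build up to 8G.
2G: tangent at (58, 1): λ = (3·58² + 2)/(2·1) ≡ 12/2. 2⁻¹ ≡ 36 (mod 71), so λ ≡ 12·36 ≡ 6.
  x = λ² - 58 - 58 = 36 - 116 ≡ 62; y = λ·(58 - 62) - 1 ≡ 46. → (62, 46)
3G: (62, 46) + (58, 1). λ = (1 - 46)/(58 - 62) ≡ 26/67 mod 71. 67⁻¹ ≡ 53 (mod 71), so λ ≡ 29.
  x = λ² - 62 - 58 = 841 - 120 ≡ 11; y = λ·(62 - 11) - 46 ≡ 13. → (11, 13)
4G: (11, 13) + (58, 1). λ = (1 - 13)/(58 - 11) ≡ 59/47 mod 71. 47⁻¹ ≡ 68 (mod 71), so λ ≡ 36.
  x = λ² - 11 - 58 = 1296 - 69 ≡ 20; y = λ·(11 - 20) - 13 ≡ 18. → (20, 18)
5G: (20, 18) + (58, 1). λ = (1 - 18)/(58 - 20) ≡ 54/38 mod 71. 38⁻¹ ≡ 43 (mod 71), so λ ≡ 50.
  x = λ² - 20 - 58 = 2500 - 78 ≡ 8; y = λ·(20 - 8) - 18 ≡ 14. → (8, 14)
6G: (8, 14) + (58, 1). λ = (1 - 14)/(58 - 8) ≡ 58/50 mod 71. 50⁻¹ ≡ 27 (mod 71), so λ ≡ 4.
  x = λ² - 8 - 58 = 16 - 66 ≡ 21; y = λ·(8 - 21) - 14 ≡ 5. → (21, 5)
7G: (21, 5) + (58, 1). λ = (1 - 5)/(58 - 21) ≡ 67/37 mod 71. 37⁻¹ ≡ 48 (mod 71), so λ ≡ 21.
  x = λ² - 21 - 58 = 441 - 79 ≡ 7; y = λ·(21 - 7) - 5 ≡ 5. → (7, 5)
8G: (7, 5) + (58, 1). λ = (1 - 5)/(58 - 7) ≡ 67/51 mod 71. 51⁻¹ ≡ 39 (mod 71) since 51·39 = 1989 ≡ 1, so λ ≡ 57.
  x = λ² - 7 - 58 = 3249 - 65 ≡ 60; y = λ·(7 - 60) - 5 ≡ 27. → (60, 27)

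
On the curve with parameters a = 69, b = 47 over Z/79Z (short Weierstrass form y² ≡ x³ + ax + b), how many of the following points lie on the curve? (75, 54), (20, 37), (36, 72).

2

(75, 54): 54² ≡ 72, rhs ≡ 23 → off.
(20, 37): 37² ≡ 26, rhs ≡ 26 → on.
(36, 72): 72² ≡ 49, rhs ≡ 49 → on.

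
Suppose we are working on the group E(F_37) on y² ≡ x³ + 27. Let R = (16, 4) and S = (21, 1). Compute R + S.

(16, 4) + (21, 1). λ = (1 - 4)/(21 - 16) ≡ 34/5 mod 37. 5⁻¹ ≡ 15 (mod 37) since 5·15 = 75 ≡ 1, so λ ≡ 29.
  x = λ² - 16 - 21 = 841 - 37 ≡ 27; y = λ·(16 - 27) - 4 ≡ 10. → (27, 10)

(27, 10)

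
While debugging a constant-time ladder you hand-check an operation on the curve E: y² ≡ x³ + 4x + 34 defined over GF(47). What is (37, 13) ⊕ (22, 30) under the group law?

(37, 13) + (22, 30). λ = (30 - 13)/(22 - 37) ≡ 17/32 mod 47. 32⁻¹ ≡ 25 (mod 47) since 32·25 = 800 ≡ 1, so λ ≡ 2.
  x = λ² - 37 - 22 = 4 - 59 ≡ 39; y = λ·(37 - 39) - 13 ≡ 30. → (39, 30)

(39, 30)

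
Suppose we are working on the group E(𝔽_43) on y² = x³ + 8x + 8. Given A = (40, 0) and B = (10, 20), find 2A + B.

(10, 20)

First 2A:
Repeated addition: build up to 2A.
2A: (40, 0) + (40, 0): same x and y₁ ≡ -y₂, so the sum is O.
2A = O.
Finally 2A + B:
O + (10, 20) = (10, 20) (identity).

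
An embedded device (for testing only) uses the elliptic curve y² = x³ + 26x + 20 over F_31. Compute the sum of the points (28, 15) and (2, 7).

(11, 26)

(28, 15) + (2, 7). λ = (7 - 15)/(2 - 28) ≡ 23/5 mod 31. 5⁻¹ ≡ 25 (mod 31), so λ ≡ 17.
  x = λ² - 28 - 2 = 289 - 30 ≡ 11; y = λ·(28 - 11) - 15 ≡ 26. → (11, 26)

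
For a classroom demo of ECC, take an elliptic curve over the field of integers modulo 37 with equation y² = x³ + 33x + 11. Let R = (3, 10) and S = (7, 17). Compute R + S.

(0, 23)

(3, 10) + (7, 17). λ = (17 - 10)/(7 - 3) ≡ 7/4 mod 37. 4⁻¹ ≡ 28 (mod 37), so λ ≡ 11.
  x = λ² - 3 - 7 = 121 - 10 ≡ 0; y = λ·(3 - 0) - 10 ≡ 23. → (0, 23)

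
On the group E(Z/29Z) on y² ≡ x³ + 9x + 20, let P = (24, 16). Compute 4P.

O

Repeated addition: build up to 4P.
2P: tangent at (24, 16): λ = (3·24² + 9)/(2·16) ≡ 26/3. 3⁻¹ ≡ 10 (mod 29), so λ ≡ 26·10 ≡ 28.
  x = λ² - 24 - 24 = 784 - 48 ≡ 11; y = λ·(24 - 11) - 16 ≡ 0. → (11, 0)
3P: (11, 0) + (24, 16). λ = (16 - 0)/(24 - 11) ≡ 16/13 mod 29. 13⁻¹ ≡ 9 (mod 29), so λ ≡ 28.
  x = λ² - 11 - 24 = 784 - 35 ≡ 24; y = λ·(11 - 24) - 0 ≡ 13. → (24, 13)
4P: (24, 13) + (24, 16): same x and y₁ ≡ -y₂, so the sum is 𝒪.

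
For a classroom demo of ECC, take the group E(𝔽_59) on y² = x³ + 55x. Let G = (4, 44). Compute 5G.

Double-and-add on 5 = (101)₂. Start with G = (4, 44) for the leading 1-bit.
double: tangent at (4, 44): λ = (3·4² + 55)/(2·44) ≡ 44/29. 29⁻¹ ≡ 57 (mod 59) since 29·57 = 1653 ≡ 1, so λ ≡ 44·57 ≡ 30.
  x = λ² - 4 - 4 = 900 - 8 ≡ 7; y = λ·(4 - 7) - 44 ≡ 43. → (7, 43)
double: tangent at (7, 43): λ = (3·7² + 55)/(2·43) ≡ 25/27. 27⁻¹ ≡ 35 (mod 59), so λ ≡ 25·35 ≡ 49.
  x = λ² - 7 - 7 = 2401 - 14 ≡ 27; y = λ·(7 - 27) - 43 ≡ 39. → (27, 39)
add G: (27, 39) + (4, 44). λ = (44 - 39)/(4 - 27) ≡ 5/36 mod 59. 36⁻¹ ≡ 41 (mod 59), so λ ≡ 28.
  x = λ² - 27 - 4 = 784 - 31 ≡ 45; y = λ·(27 - 45) - 39 ≡ 47. → (45, 47)

(45, 47)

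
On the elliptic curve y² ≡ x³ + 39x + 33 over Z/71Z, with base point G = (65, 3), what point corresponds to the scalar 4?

(22, 45)

Double-and-add on 4 = (100)₂. Start with G = (65, 3) for the leading 1-bit.
double: tangent at (65, 3): λ = (3·65² + 39)/(2·3) ≡ 5/6. 6⁻¹ ≡ 12 (mod 71), so λ ≡ 5·12 ≡ 60.
  x = λ² - 65 - 65 = 3600 - 130 ≡ 62; y = λ·(65 - 62) - 3 ≡ 35. → (62, 35)
double: tangent at (62, 35): λ = (3·62² + 39)/(2·35) ≡ 69/70. 70⁻¹ ≡ 70 (mod 71), so λ ≡ 69·70 ≡ 2.
  x = λ² - 62 - 62 = 4 - 124 ≡ 22; y = λ·(62 - 22) - 35 ≡ 45. → (22, 45)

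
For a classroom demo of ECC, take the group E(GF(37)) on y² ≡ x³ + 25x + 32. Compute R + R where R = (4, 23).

(8, 35)

tangent at (4, 23): λ = (3·4² + 25)/(2·23) ≡ 36/9. 9⁻¹ ≡ 33 (mod 37), so λ ≡ 36·33 ≡ 4.
  x = λ² - 4 - 4 = 16 - 8 ≡ 8; y = λ·(4 - 8) - 23 ≡ 35. → (8, 35)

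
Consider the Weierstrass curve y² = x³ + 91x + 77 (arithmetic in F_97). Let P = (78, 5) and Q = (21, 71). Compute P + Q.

(16, 10)

(78, 5) + (21, 71). λ = (71 - 5)/(21 - 78) ≡ 66/40 mod 97. 40⁻¹ ≡ 17 (mod 97), so λ ≡ 55.
  x = λ² - 78 - 21 = 3025 - 99 ≡ 16; y = λ·(78 - 16) - 5 ≡ 10. → (16, 10)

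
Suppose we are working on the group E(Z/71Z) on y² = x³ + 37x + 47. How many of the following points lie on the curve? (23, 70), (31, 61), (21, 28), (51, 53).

4

(23, 70): 70² ≡ 1, rhs ≡ 1 → on.
(31, 61): 61² ≡ 29, rhs ≡ 29 → on.
(21, 28): 28² ≡ 3, rhs ≡ 3 → on.
(51, 53): 53² ≡ 40, rhs ≡ 40 → on.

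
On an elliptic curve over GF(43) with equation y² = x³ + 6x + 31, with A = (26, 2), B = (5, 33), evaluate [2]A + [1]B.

First 2A:
Repeated addition: build up to 2A.
2A: tangent at (26, 2): λ = (3·26² + 6)/(2·2) ≡ 13/4. 4⁻¹ ≡ 11 (mod 43), so λ ≡ 13·11 ≡ 14.
  x = λ² - 26 - 26 = 196 - 52 ≡ 15; y = λ·(26 - 15) - 2 ≡ 23. → (15, 23)
2A = (15, 23).
Finally 2A + B:
(15, 23) + (5, 33). λ = (33 - 23)/(5 - 15) ≡ 10/33 mod 43. 33⁻¹ ≡ 30 (mod 43), so λ ≡ 42.
  x = λ² - 15 - 5 = 1764 - 20 ≡ 24; y = λ·(15 - 24) - 23 ≡ 29. → (24, 29)

(24, 29)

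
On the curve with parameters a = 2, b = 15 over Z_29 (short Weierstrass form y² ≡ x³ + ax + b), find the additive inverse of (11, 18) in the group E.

(11, 11)

-(11, 18) = (11, -18 mod 29) = (11, 11).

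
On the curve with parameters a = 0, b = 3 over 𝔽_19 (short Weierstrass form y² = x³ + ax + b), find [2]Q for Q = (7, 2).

(3, 12)

tangent at (7, 2): λ = (3·7² + 0)/(2·2) ≡ 14/4. 4⁻¹ ≡ 5 (mod 19) since 4·5 = 20 ≡ 1, so λ ≡ 14·5 ≡ 13.
  x = λ² - 7 - 7 = 169 - 14 ≡ 3; y = λ·(7 - 3) - 2 ≡ 12. → (3, 12)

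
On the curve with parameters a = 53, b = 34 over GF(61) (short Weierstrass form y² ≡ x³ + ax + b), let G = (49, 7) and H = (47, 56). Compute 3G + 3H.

(43, 43)

First 3G:
Repeated addition: build up to 3G.
2G: tangent at (49, 7): λ = (3·49² + 53)/(2·7) ≡ 58/14. 14⁻¹ ≡ 48 (mod 61), so λ ≡ 58·48 ≡ 39.
  x = λ² - 49 - 49 = 1521 - 98 ≡ 20; y = λ·(49 - 20) - 7 ≡ 26. → (20, 26)
3G: (20, 26) + (49, 7). λ = (7 - 26)/(49 - 20) ≡ 42/29 mod 61. 29⁻¹ ≡ 40 (mod 61) since 29·40 = 1160 ≡ 1, so λ ≡ 33.
  x = λ² - 20 - 49 = 1089 - 69 ≡ 44; y = λ·(20 - 44) - 26 ≡ 36. → (44, 36)
3G = (44, 36).
Next 3H:
Repeated addition: build up to 3H.
2H: tangent at (47, 56): λ = (3·47² + 53)/(2·56) ≡ 31/51. 51⁻¹ ≡ 6 (mod 61), so λ ≡ 31·6 ≡ 3.
  x = λ² - 47 - 47 = 9 - 94 ≡ 37; y = λ·(47 - 37) - 56 ≡ 35. → (37, 35)
3H: (37, 35) + (47, 56). λ = (56 - 35)/(47 - 37) ≡ 21/10 mod 61. 10⁻¹ ≡ 55 (mod 61), so λ ≡ 57.
  x = λ² - 37 - 47 = 3249 - 84 ≡ 54; y = λ·(37 - 54) - 35 ≡ 33. → (54, 33)
3H = (54, 33).
Finally 3G + 3H:
(44, 36) + (54, 33). λ = (33 - 36)/(54 - 44) ≡ 58/10 mod 61. 10⁻¹ ≡ 55 (mod 61) since 10·55 = 550 ≡ 1, so λ ≡ 18.
  x = λ² - 44 - 54 = 324 - 98 ≡ 43; y = λ·(44 - 43) - 36 ≡ 43. → (43, 43)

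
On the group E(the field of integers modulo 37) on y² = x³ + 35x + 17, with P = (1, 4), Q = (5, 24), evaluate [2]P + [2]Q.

(2, 24)

First 2P:
Repeated addition: build up to 2P.
2P: tangent at (1, 4): λ = (3·1² + 35)/(2·4) ≡ 1/8. 8⁻¹ ≡ 14 (mod 37) since 8·14 = 112 ≡ 1, so λ ≡ 1·14 ≡ 14.
  x = λ² - 1 - 1 = 196 - 2 ≡ 9; y = λ·(1 - 9) - 4 ≡ 32. → (9, 32)
2P = (9, 32).
Next 2Q:
Repeated addition: build up to 2Q.
2Q: tangent at (5, 24): λ = (3·5² + 35)/(2·24) ≡ 36/11. 11⁻¹ ≡ 27 (mod 37) since 11·27 = 297 ≡ 1, so λ ≡ 36·27 ≡ 10.
  x = λ² - 5 - 5 = 100 - 10 ≡ 16; y = λ·(5 - 16) - 24 ≡ 14. → (16, 14)
2Q = (16, 14).
Finally 2P + 2Q:
(9, 32) + (16, 14). λ = (14 - 32)/(16 - 9) ≡ 19/7 mod 37. 7⁻¹ ≡ 16 (mod 37) since 7·16 = 112 ≡ 1, so λ ≡ 8.
  x = λ² - 9 - 16 = 64 - 25 ≡ 2; y = λ·(9 - 2) - 32 ≡ 24. → (2, 24)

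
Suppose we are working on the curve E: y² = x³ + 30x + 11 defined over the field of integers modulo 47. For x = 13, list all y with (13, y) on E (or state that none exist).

none

x³ + 30x + 11 = 2598 ≡ 13 (mod 47).
13 is a non-residue mod 47; no y exists.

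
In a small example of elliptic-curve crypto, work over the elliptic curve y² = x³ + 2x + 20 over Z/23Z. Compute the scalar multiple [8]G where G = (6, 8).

Double-and-add on 8 = (1000)₂. Start with G = (6, 8) for the leading 1-bit.
double: tangent at (6, 8): λ = (3·6² + 2)/(2·8) ≡ 18/16. 16⁻¹ ≡ 13 (mod 23) since 16·13 = 208 ≡ 1, so λ ≡ 18·13 ≡ 4.
  x = λ² - 6 - 6 = 16 - 12 ≡ 4; y = λ·(6 - 4) - 8 ≡ 0. → (4, 0)
double: (4, 0) + (4, 0): same x and y₁ ≡ -y₂, so the sum is O.
double: O + O = O (identity).

O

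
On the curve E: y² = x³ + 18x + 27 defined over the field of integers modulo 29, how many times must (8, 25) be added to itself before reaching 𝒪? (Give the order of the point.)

9

2P: tangent at (8, 25): λ = (3·8² + 18)/(2·25) ≡ 7/21. 21⁻¹ ≡ 18 (mod 29), so λ ≡ 7·18 ≡ 10.
  x = λ² - 8 - 8 = 100 - 16 ≡ 26; y = λ·(8 - 26) - 25 ≡ 27. → (26, 27)
3P: (26, 27) + (8, 25). λ = (25 - 27)/(8 - 26) ≡ 27/11 mod 29. 11⁻¹ ≡ 8 (mod 29) since 11·8 = 88 ≡ 1, so λ ≡ 13.
  x = λ² - 26 - 8 = 169 - 34 ≡ 19; y = λ·(26 - 19) - 27 ≡ 6. → (19, 6)
4P: (19, 6) + (8, 25). λ = (25 - 6)/(8 - 19) ≡ 19/18 mod 29. 18⁻¹ ≡ 21 (mod 29), so λ ≡ 22.
  x = λ² - 19 - 8 = 484 - 27 ≡ 22; y = λ·(19 - 22) - 6 ≡ 15. → (22, 15)
5P: (22, 15) + (8, 25). λ = (25 - 15)/(8 - 22) ≡ 10/15 mod 29. 15⁻¹ ≡ 2 (mod 29), so λ ≡ 20.
  x = λ² - 22 - 8 = 400 - 30 ≡ 22; y = λ·(22 - 22) - 15 ≡ 14. → (22, 14)
6P: (22, 14) + (8, 25). λ = (25 - 14)/(8 - 22) ≡ 11/15 mod 29. 15⁻¹ ≡ 2 (mod 29) since 15·2 = 30 ≡ 1, so λ ≡ 22.
  x = λ² - 22 - 8 = 484 - 30 ≡ 19; y = λ·(22 - 19) - 14 ≡ 23. → (19, 23)
7P: (19, 23) + (8, 25). λ = (25 - 23)/(8 - 19) ≡ 2/18 mod 29. 18⁻¹ ≡ 21 (mod 29), so λ ≡ 13.
  x = λ² - 19 - 8 = 169 - 27 ≡ 26; y = λ·(19 - 26) - 23 ≡ 2. → (26, 2)
8P: (26, 2) + (8, 25). λ = (25 - 2)/(8 - 26) ≡ 23/11 mod 29. 11⁻¹ ≡ 8 (mod 29), so λ ≡ 10.
  x = λ² - 26 - 8 = 100 - 34 ≡ 8; y = λ·(26 - 8) - 2 ≡ 4. → (8, 4)
9P: (8, 4) + (8, 25): same x and y₁ ≡ -y₂, so the sum is 𝒪.
9P = 𝒪, so the order is 9.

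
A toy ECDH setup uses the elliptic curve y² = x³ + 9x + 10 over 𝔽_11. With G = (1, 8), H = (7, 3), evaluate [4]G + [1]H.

First 4G:
Repeated addition: build up to 4G.
2G: tangent at (1, 8): λ = (3·1² + 9)/(2·8) ≡ 1/5. 5⁻¹ ≡ 9 (mod 11), so λ ≡ 1·9 ≡ 9.
  x = λ² - 1 - 1 = 81 - 2 ≡ 2; y = λ·(1 - 2) - 8 ≡ 5. → (2, 5)
3G: (2, 5) + (1, 8). λ = (8 - 5)/(1 - 2) ≡ 3/10 mod 11. 10⁻¹ ≡ 10 (mod 11) since 10·10 = 100 ≡ 1, so λ ≡ 8.
  x = λ² - 2 - 1 = 64 - 3 ≡ 6; y = λ·(2 - 6) - 5 ≡ 7. → (6, 7)
4G: (6, 7) + (1, 8). λ = (8 - 7)/(1 - 6) ≡ 1/6 mod 11. 6⁻¹ ≡ 2 (mod 11) since 6·2 = 12 ≡ 1, so λ ≡ 2.
  x = λ² - 6 - 1 = 4 - 7 ≡ 8; y = λ·(6 - 8) - 7 ≡ 0. → (8, 0)
4G = (8, 0).
Finally 4G + H:
(8, 0) + (7, 3). λ = (3 - 0)/(7 - 8) ≡ 3/10 mod 11. 10⁻¹ ≡ 10 (mod 11), so λ ≡ 8.
  x = λ² - 8 - 7 = 64 - 15 ≡ 5; y = λ·(8 - 5) - 0 ≡ 2. → (5, 2)

(5, 2)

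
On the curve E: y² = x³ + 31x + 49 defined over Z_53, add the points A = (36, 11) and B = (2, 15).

(36, 11) + (2, 15). λ = (15 - 11)/(2 - 36) ≡ 4/19 mod 53. 19⁻¹ ≡ 14 (mod 53) since 19·14 = 266 ≡ 1, so λ ≡ 3.
  x = λ² - 36 - 2 = 9 - 38 ≡ 24; y = λ·(36 - 24) - 11 ≡ 25. → (24, 25)

(24, 25)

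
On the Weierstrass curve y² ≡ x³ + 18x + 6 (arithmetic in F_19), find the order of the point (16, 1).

12

2P: tangent at (16, 1): λ = (3·16² + 18)/(2·1) ≡ 7/2. 2⁻¹ ≡ 10 (mod 19), so λ ≡ 7·10 ≡ 13.
  x = λ² - 16 - 16 = 169 - 32 ≡ 4; y = λ·(16 - 4) - 1 ≡ 3. → (4, 3)
3P: (4, 3) + (16, 1). λ = (1 - 3)/(16 - 4) ≡ 17/12 mod 19. 12⁻¹ ≡ 8 (mod 19), so λ ≡ 3.
  x = λ² - 4 - 16 = 9 - 20 ≡ 8; y = λ·(4 - 8) - 3 ≡ 4. → (8, 4)
4P: (8, 4) + (16, 1). λ = (1 - 4)/(16 - 8) ≡ 16/8 mod 19. 8⁻¹ ≡ 12 (mod 19), so λ ≡ 2.
  x = λ² - 8 - 16 = 4 - 24 ≡ 18; y = λ·(8 - 18) - 4 ≡ 14. → (18, 14)
5P: (18, 14) + (16, 1). λ = (1 - 14)/(16 - 18) ≡ 6/17 mod 19. 17⁻¹ ≡ 9 (mod 19), so λ ≡ 16.
  x = λ² - 18 - 16 = 256 - 34 ≡ 13; y = λ·(18 - 13) - 14 ≡ 9. → (13, 9)
6P: (13, 9) + (16, 1). λ = (1 - 9)/(16 - 13) ≡ 11/3 mod 19. 3⁻¹ ≡ 13 (mod 19) since 3·13 = 39 ≡ 1, so λ ≡ 10.
  x = λ² - 13 - 16 = 100 - 29 ≡ 14; y = λ·(13 - 14) - 9 ≡ 0. → (14, 0)
7P: (14, 0) + (16, 1). λ = (1 - 0)/(16 - 14) ≡ 1/2 mod 19. 2⁻¹ ≡ 10 (mod 19), so λ ≡ 10.
  x = λ² - 14 - 16 = 100 - 30 ≡ 13; y = λ·(14 - 13) - 0 ≡ 10. → (13, 10)
8P: (13, 10) + (16, 1). λ = (1 - 10)/(16 - 13) ≡ 10/3 mod 19. 3⁻¹ ≡ 13 (mod 19) since 3·13 = 39 ≡ 1, so λ ≡ 16.
  x = λ² - 13 - 16 = 256 - 29 ≡ 18; y = λ·(13 - 18) - 10 ≡ 5. → (18, 5)
9P: (18, 5) + (16, 1). λ = (1 - 5)/(16 - 18) ≡ 15/17 mod 19. 17⁻¹ ≡ 9 (mod 19), so λ ≡ 2.
  x = λ² - 18 - 16 = 4 - 34 ≡ 8; y = λ·(18 - 8) - 5 ≡ 15. → (8, 15)
10P: (8, 15) + (16, 1). λ = (1 - 15)/(16 - 8) ≡ 5/8 mod 19. 8⁻¹ ≡ 12 (mod 19) since 8·12 = 96 ≡ 1, so λ ≡ 3.
  x = λ² - 8 - 16 = 9 - 24 ≡ 4; y = λ·(8 - 4) - 15 ≡ 16. → (4, 16)
11P: (4, 16) + (16, 1). λ = (1 - 16)/(16 - 4) ≡ 4/12 mod 19. 12⁻¹ ≡ 8 (mod 19), so λ ≡ 13.
  x = λ² - 4 - 16 = 169 - 20 ≡ 16; y = λ·(4 - 16) - 16 ≡ 18. → (16, 18)
12P: (16, 18) + (16, 1): same x and y₁ ≡ -y₂, so the sum is O.
12P = O, so the order is 12.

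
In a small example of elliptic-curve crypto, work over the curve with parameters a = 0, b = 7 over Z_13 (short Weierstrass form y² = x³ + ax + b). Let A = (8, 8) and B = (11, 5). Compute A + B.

(8, 5)

(8, 8) + (11, 5). λ = (5 - 8)/(11 - 8) ≡ 10/3 mod 13. 3⁻¹ ≡ 9 (mod 13), so λ ≡ 12.
  x = λ² - 8 - 11 = 144 - 19 ≡ 8; y = λ·(8 - 8) - 8 ≡ 5. → (8, 5)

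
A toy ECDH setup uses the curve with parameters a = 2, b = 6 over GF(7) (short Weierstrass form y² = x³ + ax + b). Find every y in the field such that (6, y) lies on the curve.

none

x³ + 2x + 6 = 234 ≡ 3 (mod 7).
3 is a non-residue mod 7; no y exists.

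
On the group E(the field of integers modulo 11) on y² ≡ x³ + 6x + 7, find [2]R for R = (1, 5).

tangent at (1, 5): λ = (3·1² + 6)/(2·5) ≡ 9/10. 10⁻¹ ≡ 10 (mod 11), so λ ≡ 9·10 ≡ 2.
  x = λ² - 1 - 1 = 4 - 2 ≡ 2; y = λ·(1 - 2) - 5 ≡ 4. → (2, 4)

(2, 4)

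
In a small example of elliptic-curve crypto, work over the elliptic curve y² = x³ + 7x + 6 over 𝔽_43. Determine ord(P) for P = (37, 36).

7

2P: tangent at (37, 36): λ = (3·37² + 7)/(2·36) ≡ 29/29. 29⁻¹ ≡ 3 (mod 43) since 29·3 = 87 ≡ 1, so λ ≡ 29·3 ≡ 1.
  x = λ² - 37 - 37 = 1 - 74 ≡ 13; y = λ·(37 - 13) - 36 ≡ 31. → (13, 31)
3P: (13, 31) + (37, 36). λ = (36 - 31)/(37 - 13) ≡ 5/24 mod 43. 24⁻¹ ≡ 9 (mod 43) since 24·9 = 216 ≡ 1, so λ ≡ 2.
  x = λ² - 13 - 37 = 4 - 50 ≡ 40; y = λ·(13 - 40) - 31 ≡ 1. → (40, 1)
4P: (40, 1) + (37, 36). λ = (36 - 1)/(37 - 40) ≡ 35/40 mod 43. 40⁻¹ ≡ 14 (mod 43), so λ ≡ 17.
  x = λ² - 40 - 37 = 289 - 77 ≡ 40; y = λ·(40 - 40) - 1 ≡ 42. → (40, 42)
5P: (40, 42) + (37, 36). λ = (36 - 42)/(37 - 40) ≡ 37/40 mod 43. 40⁻¹ ≡ 14 (mod 43), so λ ≡ 2.
  x = λ² - 40 - 37 = 4 - 77 ≡ 13; y = λ·(40 - 13) - 42 ≡ 12. → (13, 12)
6P: (13, 12) + (37, 36). λ = (36 - 12)/(37 - 13) ≡ 24/24 mod 43. 24⁻¹ ≡ 9 (mod 43), so λ ≡ 1.
  x = λ² - 13 - 37 = 1 - 50 ≡ 37; y = λ·(13 - 37) - 12 ≡ 7. → (37, 7)
7P: (37, 7) + (37, 36): same x and y₁ ≡ -y₂, so the sum is O.
7P = O, so the order is 7.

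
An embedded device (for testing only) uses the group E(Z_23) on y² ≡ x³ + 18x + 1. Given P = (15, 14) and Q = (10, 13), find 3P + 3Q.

First 3P:
Repeated addition: build up to 3P.
2P: tangent at (15, 14): λ = (3·15² + 18)/(2·14) ≡ 3/5. 5⁻¹ ≡ 14 (mod 23), so λ ≡ 3·14 ≡ 19.
  x = λ² - 15 - 15 = 361 - 30 ≡ 9; y = λ·(15 - 9) - 14 ≡ 8. → (9, 8)
3P: (9, 8) + (15, 14). λ = (14 - 8)/(15 - 9) ≡ 6/6 mod 23. 6⁻¹ ≡ 4 (mod 23), so λ ≡ 1.
  x = λ² - 9 - 15 = 1 - 24 ≡ 0; y = λ·(9 - 0) - 8 ≡ 1. → (0, 1)
3P = (0, 1).
Next 3Q:
Repeated addition: build up to 3Q.
2Q: tangent at (10, 13): λ = (3·10² + 18)/(2·13) ≡ 19/3. 3⁻¹ ≡ 8 (mod 23) since 3·8 = 24 ≡ 1, so λ ≡ 19·8 ≡ 14.
  x = λ² - 10 - 10 = 196 - 20 ≡ 15; y = λ·(10 - 15) - 13 ≡ 9. → (15, 9)
3Q: (15, 9) + (10, 13). λ = (13 - 9)/(10 - 15) ≡ 4/18 mod 23. 18⁻¹ ≡ 9 (mod 23), so λ ≡ 13.
  x = λ² - 15 - 10 = 169 - 25 ≡ 6; y = λ·(15 - 6) - 9 ≡ 16. → (6, 16)
3Q = (6, 16).
Finally 3P + 3Q:
(0, 1) + (6, 16). λ = (16 - 1)/(6 - 0) ≡ 15/6 mod 23. 6⁻¹ ≡ 4 (mod 23), so λ ≡ 14.
  x = λ² - 0 - 6 = 196 - 6 ≡ 6; y = λ·(0 - 6) - 1 ≡ 7. → (6, 7)

(6, 7)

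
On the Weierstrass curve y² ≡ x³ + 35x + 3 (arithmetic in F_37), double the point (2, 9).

tangent at (2, 9): λ = (3·2² + 35)/(2·9) ≡ 10/18. 18⁻¹ ≡ 35 (mod 37), so λ ≡ 10·35 ≡ 17.
  x = λ² - 2 - 2 = 289 - 4 ≡ 26; y = λ·(2 - 26) - 9 ≡ 27. → (26, 27)

(26, 27)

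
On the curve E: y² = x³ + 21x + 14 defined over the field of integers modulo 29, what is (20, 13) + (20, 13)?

(19, 15)

tangent at (20, 13): λ = (3·20² + 21)/(2·13) ≡ 3/26. 26⁻¹ ≡ 19 (mod 29), so λ ≡ 3·19 ≡ 28.
  x = λ² - 20 - 20 = 784 - 40 ≡ 19; y = λ·(20 - 19) - 13 ≡ 15. → (19, 15)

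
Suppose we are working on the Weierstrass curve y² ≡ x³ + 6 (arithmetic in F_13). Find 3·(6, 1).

(2, 12)

Write Q = (6, 1).
Repeated addition: build up to 3Q.
2Q: tangent at (6, 1): λ = (3·6² + 0)/(2·1) ≡ 4/2. 2⁻¹ ≡ 7 (mod 13) since 2·7 = 14 ≡ 1, so λ ≡ 4·7 ≡ 2.
  x = λ² - 6 - 6 = 4 - 12 ≡ 5; y = λ·(6 - 5) - 1 ≡ 1. → (5, 1)
3Q: (5, 1) + (6, 1). λ = (1 - 1)/(6 - 5) ≡ 0/1 mod 13. 1⁻¹ ≡ 1 (mod 13) since 1·1 = 1 ≡ 1, so λ ≡ 0.
  x = λ² - 5 - 6 = 0 - 11 ≡ 2; y = λ·(5 - 2) - 1 ≡ 12. → (2, 12)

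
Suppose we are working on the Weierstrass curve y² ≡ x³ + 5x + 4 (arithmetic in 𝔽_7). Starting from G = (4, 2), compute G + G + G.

(3, 5)

Repeated addition: build up to 3G.
2G: tangent at (4, 2): λ = (3·4² + 5)/(2·2) ≡ 4/4. 4⁻¹ ≡ 2 (mod 7) since 4·2 = 8 ≡ 1, so λ ≡ 4·2 ≡ 1.
  x = λ² - 4 - 4 = 1 - 8 ≡ 0; y = λ·(4 - 0) - 2 ≡ 2. → (0, 2)
3G: (0, 2) + (4, 2). λ = (2 - 2)/(4 - 0) ≡ 0/4 mod 7. 4⁻¹ ≡ 2 (mod 7) since 4·2 = 8 ≡ 1, so λ ≡ 0.
  x = λ² - 0 - 4 = 0 - 4 ≡ 3; y = λ·(0 - 3) - 2 ≡ 5. → (3, 5)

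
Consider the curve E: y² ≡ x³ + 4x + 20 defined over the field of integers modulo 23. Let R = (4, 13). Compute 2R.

(19, 3)

tangent at (4, 13): λ = (3·4² + 4)/(2·13) ≡ 6/3. 3⁻¹ ≡ 8 (mod 23) since 3·8 = 24 ≡ 1, so λ ≡ 6·8 ≡ 2.
  x = λ² - 4 - 4 = 4 - 8 ≡ 19; y = λ·(4 - 19) - 13 ≡ 3. → (19, 3)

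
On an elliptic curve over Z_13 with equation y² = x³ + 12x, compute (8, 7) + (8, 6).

O

The two points share x = 8 and their y-coordinates satisfy 7 + 6 ≡ 0 (mod 13), so they are inverses. Their sum is ∞.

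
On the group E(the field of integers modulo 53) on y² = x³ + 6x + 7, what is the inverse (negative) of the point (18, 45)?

(18, 8)

-(18, 45) = (18, -45 mod 53) = (18, 8).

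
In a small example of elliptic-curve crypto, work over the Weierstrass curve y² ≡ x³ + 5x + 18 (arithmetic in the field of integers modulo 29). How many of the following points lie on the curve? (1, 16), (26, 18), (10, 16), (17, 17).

(1, 16): 16² ≡ 24, rhs ≡ 24 → on.
(26, 18): 18² ≡ 5, rhs ≡ 5 → on.
(10, 16): 16² ≡ 24, rhs ≡ 24 → on.
(17, 17): 17² ≡ 28, rhs ≡ 28 → on.

4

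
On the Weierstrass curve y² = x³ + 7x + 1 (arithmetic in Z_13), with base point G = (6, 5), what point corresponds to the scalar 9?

(6, 5)

Double-and-add on 9 = (1001)₂. Start with G = (6, 5) for the leading 1-bit.
double: tangent at (6, 5): λ = (3·6² + 7)/(2·5) ≡ 11/10. 10⁻¹ ≡ 4 (mod 13), so λ ≡ 11·4 ≡ 5.
  x = λ² - 6 - 6 = 25 - 12 ≡ 0; y = λ·(6 - 0) - 5 ≡ 12. → (0, 12)
double: tangent at (0, 12): λ = (3·0² + 7)/(2·12) ≡ 7/11. 11⁻¹ ≡ 6 (mod 13) since 11·6 = 66 ≡ 1, so λ ≡ 7·6 ≡ 3.
  x = λ² - 0 - 0 = 9 - 0 ≡ 9; y = λ·(0 - 9) - 12 ≡ 0. → (9, 0)
double: (9, 0) + (9, 0): same x and y₁ ≡ -y₂, so the sum is 𝒪.
add G: 𝒪 + (6, 5) = (6, 5) (identity).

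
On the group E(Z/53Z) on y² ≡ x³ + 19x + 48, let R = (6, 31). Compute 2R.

tangent at (6, 31): λ = (3·6² + 19)/(2·31) ≡ 21/9. 9⁻¹ ≡ 6 (mod 53), so λ ≡ 21·6 ≡ 20.
  x = λ² - 6 - 6 = 400 - 12 ≡ 17; y = λ·(6 - 17) - 31 ≡ 14. → (17, 14)

(17, 14)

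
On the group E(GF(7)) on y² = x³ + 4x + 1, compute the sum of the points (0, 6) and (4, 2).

(0, 6) + (4, 2). λ = (2 - 6)/(4 - 0) ≡ 3/4 mod 7. 4⁻¹ ≡ 2 (mod 7), so λ ≡ 6.
  x = λ² - 0 - 4 = 36 - 4 ≡ 4; y = λ·(0 - 4) - 6 ≡ 5. → (4, 5)

(4, 5)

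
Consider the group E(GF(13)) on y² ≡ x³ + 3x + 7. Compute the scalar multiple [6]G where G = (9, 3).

(10, 7)

Repeated addition: build up to 6G.
2G: tangent at (9, 3): λ = (3·9² + 3)/(2·3) ≡ 12/6. 6⁻¹ ≡ 11 (mod 13), so λ ≡ 12·11 ≡ 2.
  x = λ² - 9 - 9 = 4 - 18 ≡ 12; y = λ·(9 - 12) - 3 ≡ 4. → (12, 4)
3G: (12, 4) + (9, 3). λ = (3 - 4)/(9 - 12) ≡ 12/10 mod 13. 10⁻¹ ≡ 4 (mod 13) since 10·4 = 40 ≡ 1, so λ ≡ 9.
  x = λ² - 12 - 9 = 81 - 21 ≡ 8; y = λ·(12 - 8) - 4 ≡ 6. → (8, 6)
4G: (8, 6) + (9, 3). λ = (3 - 6)/(9 - 8) ≡ 10/1 mod 13. 1⁻¹ ≡ 1 (mod 13), so λ ≡ 10.
  x = λ² - 8 - 9 = 100 - 17 ≡ 5; y = λ·(8 - 5) - 6 ≡ 11. → (5, 11)
5G: (5, 11) + (9, 3). λ = (3 - 11)/(9 - 5) ≡ 5/4 mod 13. 4⁻¹ ≡ 10 (mod 13), so λ ≡ 11.
  x = λ² - 5 - 9 = 121 - 14 ≡ 3; y = λ·(5 - 3) - 11 ≡ 11. → (3, 11)
6G: (3, 11) + (9, 3). λ = (3 - 11)/(9 - 3) ≡ 5/6 mod 13. 6⁻¹ ≡ 11 (mod 13), so λ ≡ 3.
  x = λ² - 3 - 9 = 9 - 12 ≡ 10; y = λ·(3 - 10) - 11 ≡ 7. → (10, 7)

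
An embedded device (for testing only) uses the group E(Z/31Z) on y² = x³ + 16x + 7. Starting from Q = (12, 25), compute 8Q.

Repeated addition: build up to 8Q.
2Q: tangent at (12, 25): λ = (3·12² + 16)/(2·25) ≡ 14/19. 19⁻¹ ≡ 18 (mod 31), so λ ≡ 14·18 ≡ 4.
  x = λ² - 12 - 12 = 16 - 24 ≡ 23; y = λ·(12 - 23) - 25 ≡ 24. → (23, 24)
3Q: (23, 24) + (12, 25). λ = (25 - 24)/(12 - 23) ≡ 1/20 mod 31. 20⁻¹ ≡ 14 (mod 31) since 20·14 = 280 ≡ 1, so λ ≡ 14.
  x = λ² - 23 - 12 = 196 - 35 ≡ 6; y = λ·(23 - 6) - 24 ≡ 28. → (6, 28)
4Q: (6, 28) + (12, 25). λ = (25 - 28)/(12 - 6) ≡ 28/6 mod 31. 6⁻¹ ≡ 26 (mod 31) since 6·26 = 156 ≡ 1, so λ ≡ 15.
  x = λ² - 6 - 12 = 225 - 18 ≡ 21; y = λ·(6 - 21) - 28 ≡ 26. → (21, 26)
5Q: (21, 26) + (12, 25). λ = (25 - 26)/(12 - 21) ≡ 30/22 mod 31. 22⁻¹ ≡ 24 (mod 31), so λ ≡ 7.
  x = λ² - 21 - 12 = 49 - 33 ≡ 16; y = λ·(21 - 16) - 26 ≡ 9. → (16, 9)
6Q: (16, 9) + (12, 25). λ = (25 - 9)/(12 - 16) ≡ 16/27 mod 31. 27⁻¹ ≡ 23 (mod 31), so λ ≡ 27.
  x = λ² - 16 - 12 = 729 - 28 ≡ 19; y = λ·(16 - 19) - 9 ≡ 3. → (19, 3)
7Q: (19, 3) + (12, 25). λ = (25 - 3)/(12 - 19) ≡ 22/24 mod 31. 24⁻¹ ≡ 22 (mod 31) since 24·22 = 528 ≡ 1, so λ ≡ 19.
  x = λ² - 19 - 12 = 361 - 31 ≡ 20; y = λ·(19 - 20) - 3 ≡ 9. → (20, 9)
8Q: (20, 9) + (12, 25). λ = (25 - 9)/(12 - 20) ≡ 16/23 mod 31. 23⁻¹ ≡ 27 (mod 31), so λ ≡ 29.
  x = λ² - 20 - 12 = 841 - 32 ≡ 3; y = λ·(20 - 3) - 9 ≡ 19. → (3, 19)

(3, 19)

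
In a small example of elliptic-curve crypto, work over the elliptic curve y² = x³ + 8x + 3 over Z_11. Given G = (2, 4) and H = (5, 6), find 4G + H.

First 4G:
Double-and-add on 4 = (100)₂. Start with G = (2, 4) for the leading 1-bit.
double: tangent at (2, 4): λ = (3·2² + 8)/(2·4) ≡ 9/8. 8⁻¹ ≡ 7 (mod 11) since 8·7 = 56 ≡ 1, so λ ≡ 9·7 ≡ 8.
  x = λ² - 2 - 2 = 64 - 4 ≡ 5; y = λ·(2 - 5) - 4 ≡ 5. → (5, 5)
double: tangent at (5, 5): λ = (3·5² + 8)/(2·5) ≡ 6/10. 10⁻¹ ≡ 10 (mod 11), so λ ≡ 6·10 ≡ 5.
  x = λ² - 5 - 5 = 25 - 10 ≡ 4; y = λ·(5 - 4) - 5 ≡ 0. → (4, 0)
4G = (4, 0).
Finally 4G + H:
(4, 0) + (5, 6). λ = (6 - 0)/(5 - 4) ≡ 6/1 mod 11. 1⁻¹ ≡ 1 (mod 11) since 1·1 = 1 ≡ 1, so λ ≡ 6.
  x = λ² - 4 - 5 = 36 - 9 ≡ 5; y = λ·(4 - 5) - 0 ≡ 5. → (5, 5)

(5, 5)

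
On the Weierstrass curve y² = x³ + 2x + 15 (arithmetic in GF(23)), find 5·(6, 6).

Write P = (6, 6).
Repeated addition: build up to 5P.
2P: tangent at (6, 6): λ = (3·6² + 2)/(2·6) ≡ 18/12. 12⁻¹ ≡ 2 (mod 23) since 12·2 = 24 ≡ 1, so λ ≡ 18·2 ≡ 13.
  x = λ² - 6 - 6 = 169 - 12 ≡ 19; y = λ·(6 - 19) - 6 ≡ 9. → (19, 9)
3P: (19, 9) + (6, 6). λ = (6 - 9)/(6 - 19) ≡ 20/10 mod 23. 10⁻¹ ≡ 7 (mod 23) since 10·7 = 70 ≡ 1, so λ ≡ 2.
  x = λ² - 19 - 6 = 4 - 25 ≡ 2; y = λ·(19 - 2) - 9 ≡ 2. → (2, 2)
4P: (2, 2) + (6, 6). λ = (6 - 2)/(6 - 2) ≡ 4/4 mod 23. 4⁻¹ ≡ 6 (mod 23), so λ ≡ 1.
  x = λ² - 2 - 6 = 1 - 8 ≡ 16; y = λ·(2 - 16) - 2 ≡ 7. → (16, 7)
5P: (16, 7) + (6, 6). λ = (6 - 7)/(6 - 16) ≡ 22/13 mod 23. 13⁻¹ ≡ 16 (mod 23), so λ ≡ 7.
  x = λ² - 16 - 6 = 49 - 22 ≡ 4; y = λ·(16 - 4) - 7 ≡ 8. → (4, 8)

(4, 8)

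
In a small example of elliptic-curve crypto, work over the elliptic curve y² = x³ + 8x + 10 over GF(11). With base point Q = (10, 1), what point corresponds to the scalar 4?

Double-and-add on 4 = (100)₂. Start with Q = (10, 1) for the leading 1-bit.
double: tangent at (10, 1): λ = (3·10² + 8)/(2·1) ≡ 0/2. 2⁻¹ ≡ 6 (mod 11), so λ ≡ 0·6 ≡ 0.
  x = λ² - 10 - 10 = 0 - 20 ≡ 2; y = λ·(10 - 2) - 1 ≡ 10. → (2, 10)
double: tangent at (2, 10): λ = (3·2² + 8)/(2·10) ≡ 9/9. 9⁻¹ ≡ 5 (mod 11) since 9·5 = 45 ≡ 1, so λ ≡ 9·5 ≡ 1.
  x = λ² - 2 - 2 = 1 - 4 ≡ 8; y = λ·(2 - 8) - 10 ≡ 6. → (8, 6)

(8, 6)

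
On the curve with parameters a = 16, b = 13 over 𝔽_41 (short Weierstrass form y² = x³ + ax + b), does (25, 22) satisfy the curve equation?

no

y² = 22² ≡ 33; x³ + 16x + 13 = 16038 ≡ 7 (mod 41). 33 ≠ 7.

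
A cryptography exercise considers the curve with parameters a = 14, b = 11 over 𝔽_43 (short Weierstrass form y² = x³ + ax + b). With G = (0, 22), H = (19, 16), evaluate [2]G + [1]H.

(36, 0)

First 2G:
Repeated addition: build up to 2G.
2G: tangent at (0, 22): λ = (3·0² + 14)/(2·22) ≡ 14/1. 1⁻¹ ≡ 1 (mod 43), so λ ≡ 14·1 ≡ 14.
  x = λ² - 0 - 0 = 196 - 0 ≡ 24; y = λ·(0 - 24) - 22 ≡ 29. → (24, 29)
2G = (24, 29).
Finally 2G + H:
(24, 29) + (19, 16). λ = (16 - 29)/(19 - 24) ≡ 30/38 mod 43. 38⁻¹ ≡ 17 (mod 43), so λ ≡ 37.
  x = λ² - 24 - 19 = 1369 - 43 ≡ 36; y = λ·(24 - 36) - 29 ≡ 0. → (36, 0)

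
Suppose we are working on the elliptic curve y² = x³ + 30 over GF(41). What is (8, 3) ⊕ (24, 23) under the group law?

(8, 3) + (24, 23). λ = (23 - 3)/(24 - 8) ≡ 20/16 mod 41. 16⁻¹ ≡ 18 (mod 41), so λ ≡ 32.
  x = λ² - 8 - 24 = 1024 - 32 ≡ 8; y = λ·(8 - 8) - 3 ≡ 38. → (8, 38)

(8, 38)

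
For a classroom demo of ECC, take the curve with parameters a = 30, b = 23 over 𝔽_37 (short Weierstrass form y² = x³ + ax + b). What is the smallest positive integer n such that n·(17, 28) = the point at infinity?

10

2P: tangent at (17, 28): λ = (3·17² + 30)/(2·28) ≡ 9/19. 19⁻¹ ≡ 2 (mod 37), so λ ≡ 9·2 ≡ 18.
  x = λ² - 17 - 17 = 324 - 34 ≡ 31; y = λ·(17 - 31) - 28 ≡ 16. → (31, 16)
3P: (31, 16) + (17, 28). λ = (28 - 16)/(17 - 31) ≡ 12/23 mod 37. 23⁻¹ ≡ 29 (mod 37) since 23·29 = 667 ≡ 1, so λ ≡ 15.
  x = λ² - 31 - 17 = 225 - 48 ≡ 29; y = λ·(31 - 29) - 16 ≡ 14. → (29, 14)
4P: (29, 14) + (17, 28). λ = (28 - 14)/(17 - 29) ≡ 14/25 mod 37. 25⁻¹ ≡ 3 (mod 37), so λ ≡ 5.
  x = λ² - 29 - 17 = 25 - 46 ≡ 16; y = λ·(29 - 16) - 14 ≡ 14. → (16, 14)
5P: (16, 14) + (17, 28). λ = (28 - 14)/(17 - 16) ≡ 14/1 mod 37. 1⁻¹ ≡ 1 (mod 37) since 1·1 = 1 ≡ 1, so λ ≡ 14.
  x = λ² - 16 - 17 = 196 - 33 ≡ 15; y = λ·(16 - 15) - 14 ≡ 0. → (15, 0)
6P: (15, 0) + (17, 28). λ = (28 - 0)/(17 - 15) ≡ 28/2 mod 37. 2⁻¹ ≡ 19 (mod 37), so λ ≡ 14.
  x = λ² - 15 - 17 = 196 - 32 ≡ 16; y = λ·(15 - 16) - 0 ≡ 23. → (16, 23)
7P: (16, 23) + (17, 28). λ = (28 - 23)/(17 - 16) ≡ 5/1 mod 37. 1⁻¹ ≡ 1 (mod 37) since 1·1 = 1 ≡ 1, so λ ≡ 5.
  x = λ² - 16 - 17 = 25 - 33 ≡ 29; y = λ·(16 - 29) - 23 ≡ 23. → (29, 23)
8P: (29, 23) + (17, 28). λ = (28 - 23)/(17 - 29) ≡ 5/25 mod 37. 25⁻¹ ≡ 3 (mod 37), so λ ≡ 15.
  x = λ² - 29 - 17 = 225 - 46 ≡ 31; y = λ·(29 - 31) - 23 ≡ 21. → (31, 21)
9P: (31, 21) + (17, 28). λ = (28 - 21)/(17 - 31) ≡ 7/23 mod 37. 23⁻¹ ≡ 29 (mod 37) since 23·29 = 667 ≡ 1, so λ ≡ 18.
  x = λ² - 31 - 17 = 324 - 48 ≡ 17; y = λ·(31 - 17) - 21 ≡ 9. → (17, 9)
10P: (17, 9) + (17, 28): same x and y₁ ≡ -y₂, so the sum is the point at infinity.
10P = the point at infinity, so the order is 10.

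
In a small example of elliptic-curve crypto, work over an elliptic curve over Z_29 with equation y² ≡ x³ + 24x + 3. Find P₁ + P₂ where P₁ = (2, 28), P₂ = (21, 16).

(2, 28) + (21, 16). λ = (16 - 28)/(21 - 2) ≡ 17/19 mod 29. 19⁻¹ ≡ 26 (mod 29), so λ ≡ 7.
  x = λ² - 2 - 21 = 49 - 23 ≡ 26; y = λ·(2 - 26) - 28 ≡ 7. → (26, 7)

(26, 7)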